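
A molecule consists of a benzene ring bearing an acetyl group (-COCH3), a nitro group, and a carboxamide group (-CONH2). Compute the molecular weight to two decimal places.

208.17 g/mol

Atom tally by fragment:
  benzene ring core → C:6 H:6
  (− 3 ring H displaced by substituents)
  + COCH3 → C:2 H:3 O:1
  + NO2 → N:1 O:2
  + CONH2 → C:1 H:2 O:1 N:1
Element totals:
  C: 9
  H: 8
  N: 2
  O: 4
Molecular formula: C9H8N2O4.
  M = 9(12.011) + 8(1.008) + 2(14.007) + 4(15.999)
    = 108.099 + 8.064 + 28.014 + 63.996 = 208.173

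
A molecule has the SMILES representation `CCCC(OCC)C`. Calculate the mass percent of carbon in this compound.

72.35%

Atom tally by fragment:
  CH3 → C:1 H:3
  CH2 → C:1 H:2
  CH2 → C:1 H:2
  CH(OC2H5) → C:3 H:6 O:1
  CH3 → C:1 H:3
Element totals:
  C: 7
  H: 16
  O: 1
Molecular formula: C7H16O.
Molar mass = 116.204 g/mol.
Mass from C: 7 × 12.011 = 84.077 g/mol.
%C = 84.077 / 116.204 × 100 = 72.35%.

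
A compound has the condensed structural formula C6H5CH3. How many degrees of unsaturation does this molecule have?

Atom tally by fragment:
  benzene ring core → C:6 H:6
  (− 1 ring H displaced by substituents)
  + CH3 → C:1 H:3
Element totals:
  C: 7
  H: 8
Molecular formula: C7H8.
DoU = (2C + 2 + N − H − X) / 2 = (2·7 + 2 + 0 − 8 − 0) / 2 = 4.

4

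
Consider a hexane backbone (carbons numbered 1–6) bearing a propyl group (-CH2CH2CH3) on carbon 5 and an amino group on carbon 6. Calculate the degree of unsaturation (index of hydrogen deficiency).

0

Atom tally by fragment:
  CH3 → C:1 H:3
  CH2 → C:1 H:2
  CH2 → C:1 H:2
  CH2 → C:1 H:2
  CH(CH2CH2CH3) → C:4 H:8
  CH2NH2 → C:1 H:4 N:1
Element totals:
  C: 9
  H: 21
  N: 1
Molecular formula: C9H21N.
DoU = (2C + 2 + N − H − X) / 2 = (2·9 + 2 + 1 − 21 − 0) / 2 = 0.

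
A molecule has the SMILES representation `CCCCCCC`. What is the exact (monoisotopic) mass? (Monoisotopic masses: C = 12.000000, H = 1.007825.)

100.1252

Atom tally by fragment:
  CH3 → C:1 H:3
  CH2 → C:1 H:2
  CH2 → C:1 H:2
  CH2 → C:1 H:2
  CH2 → C:1 H:2
  CH2 → C:1 H:2
  CH3 → C:1 H:3
Element totals:
  C: 7
  H: 16
Molecular formula: C7H16.
  M = 7(12.0) + 16(1.007825)
    = 84.000000 + 16.125200 = 100.125200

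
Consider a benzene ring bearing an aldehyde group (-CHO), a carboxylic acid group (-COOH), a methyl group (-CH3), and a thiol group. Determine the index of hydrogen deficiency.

Atom tally by fragment:
  benzene ring core → C:6 H:6
  (− 4 ring H displaced by substituents)
  + CHO → C:1 H:1 O:1
  + COOH → C:1 H:1 O:2
  + CH3 → C:1 H:3
  + SH → S:1 H:1
Element totals:
  C: 9
  H: 8
  O: 3
  S: 1
Molecular formula: C9H8O3S.
DoU = (2C + 2 + N − H − X) / 2 = (2·9 + 2 + 0 − 8 − 0) / 2 = 6.

6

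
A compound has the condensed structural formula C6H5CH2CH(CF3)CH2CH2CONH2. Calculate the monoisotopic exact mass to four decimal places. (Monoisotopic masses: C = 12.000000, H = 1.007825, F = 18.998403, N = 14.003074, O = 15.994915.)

245.1027

Atom tally by fragment:
  C6H5CH2 → C:7 H:7
  CH(CF3) → C:2 H:1 F:3
  CH2 → C:1 H:2
  CH2CONH2 → C:2 H:4 O:1 N:1
Element totals:
  C: 12
  H: 14
  F: 3
  N: 1
  O: 1
Molecular formula: C12H14F3NO.
  M = 12(12.0) + 14(1.007825) + 3(18.998403) + 14.003074 + 15.994915
    = 144.000000 + 14.109550 + 56.995209 + 14.003074 + 15.994915 = 245.102748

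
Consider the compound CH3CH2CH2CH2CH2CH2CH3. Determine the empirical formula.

C7H16

Atom tally by fragment:
  CH3 → C:1 H:3
  CH2 → C:1 H:2
  CH2 → C:1 H:2
  CH2 → C:1 H:2
  CH2 → C:1 H:2
  CH2 → C:1 H:2
  CH3 → C:1 H:3
Element totals:
  C: 7
  H: 16
Molecular formula: C7H16.
gcd of subscripts (7, 16) = 1, so the empirical formula equals the molecular formula.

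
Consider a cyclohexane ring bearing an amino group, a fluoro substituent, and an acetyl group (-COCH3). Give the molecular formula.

C8H14FNO

Atom tally by fragment:
  cyclohexane ring core → C:6 H:12
  (− 3 ring H displaced by substituents)
  + NH2 → N:1 H:2
  + F → F:1
  + COCH3 → C:2 H:3 O:1
Element totals:
  C: 8
  H: 14
  F: 1
  N: 1
  O: 1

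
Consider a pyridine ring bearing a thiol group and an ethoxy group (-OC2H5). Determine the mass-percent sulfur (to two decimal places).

20.66%

Atom tally by fragment:
  pyridine ring core → C:5 H:5 N:1
  (− 2 ring H displaced by substituents)
  + SH → S:1 H:1
  + OC2H5 → C:2 H:5 O:1
Element totals:
  C: 7
  H: 9
  N: 1
  O: 1
  S: 1
Molecular formula: C7H9NOS.
Molar mass = 155.215 g/mol.
Mass from S: 1 × 32.06 = 32.060 g/mol.
%S = 32.060 / 155.215 × 100 = 20.66%.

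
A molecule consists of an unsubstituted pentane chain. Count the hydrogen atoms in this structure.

Atom tally by fragment:
  CH3 → C:1 H:3
  CH2 → C:1 H:2
  CH2 → C:1 H:2
  CH2 → C:1 H:2
  CH3 → C:1 H:3
Element totals:
  C: 5
  H: 12

12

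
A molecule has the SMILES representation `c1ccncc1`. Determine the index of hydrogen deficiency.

Atom tally by fragment:
  pyridine ring core → C:5 H:5 N:1
Element totals:
  C: 5
  H: 5
  N: 1
Molecular formula: C5H5N.
DoU = (2C + 2 + N − H − X) / 2 = (2·5 + 2 + 1 − 5 − 0) / 2 = 4.

4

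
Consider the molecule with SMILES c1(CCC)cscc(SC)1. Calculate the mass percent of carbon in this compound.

55.77%

Atom tally by fragment:
  thiophene ring core → C:4 H:4 S:1
  (− 2 ring H displaced by substituents)
  + CH2CH2CH3 → C:3 H:7
  + SCH3 → C:1 H:3 S:1
Element totals:
  C: 8
  H: 12
  S: 2
Molecular formula: C8H12S2.
Molar mass = 172.304 g/mol.
Mass from C: 8 × 12.011 = 96.088 g/mol.
%C = 96.088 / 172.304 × 100 = 55.77%.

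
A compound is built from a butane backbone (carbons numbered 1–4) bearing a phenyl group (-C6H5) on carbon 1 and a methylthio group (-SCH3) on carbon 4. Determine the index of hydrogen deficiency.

Atom tally by fragment:
  C6H5CH2 → C:7 H:7
  CH2 → C:1 H:2
  CH2 → C:1 H:2
  CH2SCH3 → C:2 H:5 S:1
Element totals:
  C: 11
  H: 16
  S: 1
Molecular formula: C11H16S.
DoU = (2C + 2 + N − H − X) / 2 = (2·11 + 2 + 0 − 16 − 0) / 2 = 4.

4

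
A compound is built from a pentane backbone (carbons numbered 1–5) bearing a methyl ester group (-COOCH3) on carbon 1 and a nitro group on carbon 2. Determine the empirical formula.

C7H13NO4

Atom tally by fragment:
  CH3OOCCH2 → C:3 H:5 O:2
  CH(NO2) → C:1 H:1 N:1 O:2
  CH2 → C:1 H:2
  CH2 → C:1 H:2
  CH3 → C:1 H:3
Element totals:
  C: 7
  H: 13
  N: 1
  O: 4
Molecular formula: C7H13NO4.
gcd of subscripts (7, 13, 1, 4) = 1, so the empirical formula equals the molecular formula.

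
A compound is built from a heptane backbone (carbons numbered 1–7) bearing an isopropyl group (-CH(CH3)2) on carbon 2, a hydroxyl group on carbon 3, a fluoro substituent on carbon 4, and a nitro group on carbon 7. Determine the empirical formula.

Atom tally by fragment:
  CH3 → C:1 H:3
  CH(CH(CH3)2) → C:4 H:8
  CH(OH) → C:1 H:2 O:1
  CH(F) → C:1 H:1 F:1
  CH2 → C:1 H:2
  CH2 → C:1 H:2
  CH2NO2 → C:1 H:2 N:1 O:2
Element totals:
  C: 10
  H: 20
  F: 1
  N: 1
  O: 3
Molecular formula: C10H20FNO3.
gcd of subscripts (10, 1, 20, 1, 3) = 1, so the empirical formula equals the molecular formula.

C10H20FNO3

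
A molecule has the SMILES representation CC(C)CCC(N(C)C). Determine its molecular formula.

Atom tally by fragment:
  CH3 → C:1 H:3
  CH(CH3) → C:2 H:4
  CH2 → C:1 H:2
  CH2 → C:1 H:2
  CH2N(CH3)2 → C:3 H:8 N:1
Element totals:
  C: 8
  H: 19
  N: 1

C8H19N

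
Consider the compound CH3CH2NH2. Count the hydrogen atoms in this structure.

Element totals:
  C: 2
  H: 7
  N: 1

7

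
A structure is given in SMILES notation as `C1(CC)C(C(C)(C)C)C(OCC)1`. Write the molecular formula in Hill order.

C11H22O

Atom tally by fragment:
  cyclopropane ring core → C:3 H:6
  (− 3 ring H displaced by substituents)
  + C2H5 → C:2 H:5
  + C(CH3)3 → C:4 H:9
  + OC2H5 → C:2 H:5 O:1
Element totals:
  C: 11
  H: 22
  O: 1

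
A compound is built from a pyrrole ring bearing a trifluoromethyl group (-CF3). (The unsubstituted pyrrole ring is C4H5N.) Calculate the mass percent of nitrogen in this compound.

10.37%

Atom tally by fragment:
  pyrrole ring core → C:4 H:5 N:1
  (− 1 ring H displaced by substituents)
  + CF3 → C:1 F:3
Element totals:
  C: 5
  H: 4
  F: 3
  N: 1
Molecular formula: C5H4F3N.
Molar mass = 135.088 g/mol.
Mass from N: 1 × 14.007 = 14.007 g/mol.
%N = 14.007 / 135.088 × 100 = 10.37%.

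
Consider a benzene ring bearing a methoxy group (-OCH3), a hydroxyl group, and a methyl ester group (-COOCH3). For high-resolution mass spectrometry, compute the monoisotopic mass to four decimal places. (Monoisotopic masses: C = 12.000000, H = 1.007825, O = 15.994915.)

182.0579

Atom tally by fragment:
  benzene ring core → C:6 H:6
  (− 3 ring H displaced by substituents)
  + OCH3 → C:1 H:3 O:1
  + OH → O:1 H:1
  + COOCH3 → C:2 H:3 O:2
Element totals:
  C: 9
  H: 10
  O: 4
Molecular formula: C9H10O4.
  M = 9(12.0) + 10(1.007825) + 4(15.994915)
    = 108.000000 + 10.078250 + 63.979660 = 182.057910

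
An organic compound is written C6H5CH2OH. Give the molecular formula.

Atom tally by fragment:
  benzene ring core → C:6 H:6
  (− 1 ring H displaced by substituents)
  + CH2OH → C:1 H:3 O:1
Element totals:
  C: 7
  H: 8
  O: 1

C7H8O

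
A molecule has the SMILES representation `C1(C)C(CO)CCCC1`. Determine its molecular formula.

Atom tally by fragment:
  cyclohexane ring core → C:6 H:12
  (− 2 ring H displaced by substituents)
  + CH3 → C:1 H:3
  + CH2OH → C:1 H:3 O:1
Element totals:
  C: 8
  H: 16
  O: 1

C8H16O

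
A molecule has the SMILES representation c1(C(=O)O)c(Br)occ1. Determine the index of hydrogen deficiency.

4

Atom tally by fragment:
  furan ring core → C:4 H:4 O:1
  (− 2 ring H displaced by substituents)
  + COOH → C:1 H:1 O:2
  + Br → Br:1
Element totals:
  C: 5
  H: 3
  Br: 1
  O: 3
Molecular formula: C5H3BrO3.
DoU = (2C + 2 + N − H − X) / 2 = (2·5 + 2 + 0 − 3 − 1) / 2 = 4.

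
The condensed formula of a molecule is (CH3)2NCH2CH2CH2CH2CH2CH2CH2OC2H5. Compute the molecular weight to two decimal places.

187.33 g/mol

Atom tally by fragment:
  (CH3)2NCH2 → C:3 H:8 N:1
  CH2 → C:1 H:2
  CH2 → C:1 H:2
  CH2 → C:1 H:2
  CH2 → C:1 H:2
  CH2 → C:1 H:2
  CH2OC2H5 → C:3 H:7 O:1
Element totals:
  C: 11
  H: 25
  N: 1
  O: 1
Molecular formula: C11H25NO.
  M = 11(12.011) + 25(1.008) + 14.007 + 15.999
    = 132.121 + 25.200 + 14.007 + 15.999 = 187.327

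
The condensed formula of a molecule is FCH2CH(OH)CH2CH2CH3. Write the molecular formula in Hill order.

Atom tally by fragment:
  FCH2 → C:1 H:2 F:1
  CH(OH) → C:1 H:2 O:1
  CH2 → C:1 H:2
  CH2 → C:1 H:2
  CH3 → C:1 H:3
Element totals:
  C: 5
  H: 11
  F: 1
  O: 1

C5H11FO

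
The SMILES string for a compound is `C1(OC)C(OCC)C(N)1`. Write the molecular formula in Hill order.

C6H13NO2

Atom tally by fragment:
  cyclopropane ring core → C:3 H:6
  (− 3 ring H displaced by substituents)
  + OCH3 → C:1 H:3 O:1
  + OC2H5 → C:2 H:5 O:1
  + NH2 → N:1 H:2
Element totals:
  C: 6
  H: 13
  N: 1
  O: 2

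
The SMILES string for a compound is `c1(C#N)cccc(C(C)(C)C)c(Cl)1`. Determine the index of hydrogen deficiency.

6

Atom tally by fragment:
  benzene ring core → C:6 H:6
  (− 3 ring H displaced by substituents)
  + CN → C:1 N:1
  + C(CH3)3 → C:4 H:9
  + Cl → Cl:1
Element totals:
  C: 11
  H: 12
  Cl: 1
  N: 1
Molecular formula: C11H12ClN.
DoU = (2C + 2 + N − H − X) / 2 = (2·11 + 2 + 1 − 12 − 1) / 2 = 6.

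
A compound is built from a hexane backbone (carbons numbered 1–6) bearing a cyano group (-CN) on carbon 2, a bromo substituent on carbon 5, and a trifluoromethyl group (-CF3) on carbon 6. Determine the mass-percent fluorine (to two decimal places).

22.08%

Atom tally by fragment:
  CH3 → C:1 H:3
  CH(CN) → C:2 H:1 N:1
  CH2 → C:1 H:2
  CH2 → C:1 H:2
  CH(Br) → C:1 H:1 Br:1
  CH2CF3 → C:2 H:2 F:3
Element totals:
  C: 8
  H: 11
  Br: 1
  F: 3
  N: 1
Molecular formula: C8H11BrF3N.
Molar mass = 258.081 g/mol.
Mass from F: 3 × 18.998 = 56.994 g/mol.
%F = 56.994 / 258.081 × 100 = 22.08%.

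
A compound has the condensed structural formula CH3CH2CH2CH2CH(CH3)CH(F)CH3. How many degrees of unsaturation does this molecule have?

0

Element totals:
  C: 8
  H: 17
  F: 1
Molecular formula: C8H17F.
DoU = (2C + 2 + N − H − X) / 2 = (2·8 + 2 + 0 − 17 − 1) / 2 = 0.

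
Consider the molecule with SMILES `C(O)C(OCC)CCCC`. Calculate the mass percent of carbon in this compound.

Atom tally by fragment:
  HOCH2 → C:1 H:3 O:1
  CH(OC2H5) → C:3 H:6 O:1
  CH2 → C:1 H:2
  CH2 → C:1 H:2
  CH2 → C:1 H:2
  CH3 → C:1 H:3
Element totals:
  C: 8
  H: 18
  O: 2
Molecular formula: C8H18O2.
Molar mass = 146.230 g/mol.
Mass from C: 8 × 12.011 = 96.088 g/mol.
%C = 96.088 / 146.230 × 100 = 65.71%.

65.71%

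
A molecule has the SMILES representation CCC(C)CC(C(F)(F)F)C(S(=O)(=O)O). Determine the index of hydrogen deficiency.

Atom tally by fragment:
  CH3 → C:1 H:3
  CH2 → C:1 H:2
  CH(CH3) → C:2 H:4
  CH2 → C:1 H:2
  CH(CF3) → C:2 H:1 F:3
  CH2SO3H → C:1 H:3 S:1 O:3
Element totals:
  C: 8
  H: 15
  F: 3
  O: 3
  S: 1
Molecular formula: C8H15F3O3S.
DoU = (2C + 2 + N − H − X) / 2 = (2·8 + 2 + 0 − 15 − 3) / 2 = 0.

0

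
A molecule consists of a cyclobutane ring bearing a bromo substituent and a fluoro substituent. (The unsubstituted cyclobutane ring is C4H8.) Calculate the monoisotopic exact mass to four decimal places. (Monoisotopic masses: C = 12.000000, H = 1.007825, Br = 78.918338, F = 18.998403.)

151.9637

Atom tally by fragment:
  cyclobutane ring core → C:4 H:8
  (− 2 ring H displaced by substituents)
  + Br → Br:1
  + F → F:1
Element totals:
  C: 4
  H: 6
  Br: 1
  F: 1
Molecular formula: C4H6BrF.
  M = 4(12.0) + 6(1.007825) + 78.918338 + 18.998403
    = 48.000000 + 6.046950 + 78.918338 + 18.998403 = 151.963691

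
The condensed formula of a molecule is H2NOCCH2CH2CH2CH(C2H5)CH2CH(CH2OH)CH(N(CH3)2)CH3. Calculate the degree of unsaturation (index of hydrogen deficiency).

Atom tally by fragment:
  H2NOCCH2 → C:2 H:4 O:1 N:1
  CH2 → C:1 H:2
  CH2 → C:1 H:2
  CH(C2H5) → C:3 H:6
  CH2 → C:1 H:2
  CH(CH2OH) → C:2 H:4 O:1
  CH(N(CH3)2) → C:3 H:7 N:1
  CH3 → C:1 H:3
Element totals:
  C: 14
  H: 30
  N: 2
  O: 2
Molecular formula: C14H30N2O2.
DoU = (2C + 2 + N − H − X) / 2 = (2·14 + 2 + 2 − 30 − 0) / 2 = 1.

1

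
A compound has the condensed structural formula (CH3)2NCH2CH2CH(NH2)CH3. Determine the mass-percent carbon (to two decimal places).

Element totals:
  C: 6
  H: 16
  N: 2
Molecular formula: C6H16N2.
Molar mass = 116.208 g/mol.
Mass from C: 6 × 12.011 = 72.066 g/mol.
%C = 72.066 / 116.208 × 100 = 62.01%.

62.01%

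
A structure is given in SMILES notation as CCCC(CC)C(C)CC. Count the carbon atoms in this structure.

10

Atom tally by fragment:
  CH3 → C:1 H:3
  CH2 → C:1 H:2
  CH2 → C:1 H:2
  CH(C2H5) → C:3 H:6
  CH(CH3) → C:2 H:4
  CH2 → C:1 H:2
  CH3 → C:1 H:3
Element totals:
  C: 10
  H: 22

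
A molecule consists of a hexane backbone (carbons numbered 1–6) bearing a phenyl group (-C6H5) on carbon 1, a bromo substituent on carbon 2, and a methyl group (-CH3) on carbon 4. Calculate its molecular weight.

255.20 g/mol

Atom tally by fragment:
  C6H5CH2 → C:7 H:7
  CH(Br) → C:1 H:1 Br:1
  CH2 → C:1 H:2
  CH(CH3) → C:2 H:4
  CH2 → C:1 H:2
  CH3 → C:1 H:3
Element totals:
  C: 13
  H: 19
  Br: 1
Molecular formula: C13H19Br.
  M = 13(12.011) + 19(1.008) + 79.904
    = 156.143 + 19.152 + 79.904 = 255.199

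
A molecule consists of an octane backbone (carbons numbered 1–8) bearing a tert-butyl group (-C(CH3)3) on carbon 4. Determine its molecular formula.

C12H26

Atom tally by fragment:
  CH3 → C:1 H:3
  CH2 → C:1 H:2
  CH2 → C:1 H:2
  CH(C(CH3)3) → C:5 H:10
  CH2 → C:1 H:2
  CH2 → C:1 H:2
  CH2 → C:1 H:2
  CH3 → C:1 H:3
Element totals:
  C: 12
  H: 26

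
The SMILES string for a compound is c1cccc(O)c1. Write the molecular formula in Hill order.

Atom tally by fragment:
  benzene ring core → C:6 H:6
  (− 1 ring H displaced by substituents)
  + OH → O:1 H:1
Element totals:
  C: 6
  H: 6
  O: 1

C6H6O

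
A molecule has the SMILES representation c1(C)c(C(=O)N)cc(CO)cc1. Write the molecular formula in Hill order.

C9H11NO2

Atom tally by fragment:
  benzene ring core → C:6 H:6
  (− 3 ring H displaced by substituents)
  + CH3 → C:1 H:3
  + CONH2 → C:1 H:2 O:1 N:1
  + CH2OH → C:1 H:3 O:1
Element totals:
  C: 9
  H: 11
  N: 1
  O: 2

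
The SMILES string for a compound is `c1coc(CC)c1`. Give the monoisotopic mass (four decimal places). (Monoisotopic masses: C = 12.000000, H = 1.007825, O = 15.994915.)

Atom tally by fragment:
  furan ring core → C:4 H:4 O:1
  (− 1 ring H displaced by substituents)
  + C2H5 → C:2 H:5
Element totals:
  C: 6
  H: 8
  O: 1
Molecular formula: C6H8O.
  M = 6(12.0) + 8(1.007825) + 15.994915
    = 72.000000 + 8.062600 + 15.994915 = 96.057515

96.0575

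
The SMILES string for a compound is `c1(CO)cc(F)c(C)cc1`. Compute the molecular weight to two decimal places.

Atom tally by fragment:
  benzene ring core → C:6 H:6
  (− 3 ring H displaced by substituents)
  + CH2OH → C:1 H:3 O:1
  + F → F:1
  + CH3 → C:1 H:3
Element totals:
  C: 8
  H: 9
  F: 1
  O: 1
Molecular formula: C8H9FO.
  M = 8(12.011) + 9(1.008) + 18.998 + 15.999
    = 96.088 + 9.072 + 18.998 + 15.999 = 140.157

140.16 g/mol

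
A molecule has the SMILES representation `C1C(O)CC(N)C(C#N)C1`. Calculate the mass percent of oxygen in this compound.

Atom tally by fragment:
  cyclohexane ring core → C:6 H:12
  (− 3 ring H displaced by substituents)
  + OH → O:1 H:1
  + NH2 → N:1 H:2
  + CN → C:1 N:1
Element totals:
  C: 7
  H: 12
  N: 2
  O: 1
Molecular formula: C7H12N2O.
Molar mass = 140.186 g/mol.
Mass from O: 1 × 15.999 = 15.999 g/mol.
%O = 15.999 / 140.186 × 100 = 11.41%.

11.41%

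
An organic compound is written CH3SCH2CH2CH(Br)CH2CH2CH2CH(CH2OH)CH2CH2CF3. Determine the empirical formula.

C12H22BrF3OS

Atom tally by fragment:
  CH3SCH2 → C:2 H:5 S:1
  CH2 → C:1 H:2
  CH(Br) → C:1 H:1 Br:1
  CH2 → C:1 H:2
  CH2 → C:1 H:2
  CH2 → C:1 H:2
  CH(CH2OH) → C:2 H:4 O:1
  CH2 → C:1 H:2
  CH2CF3 → C:2 H:2 F:3
Element totals:
  C: 12
  H: 22
  Br: 1
  F: 3
  O: 1
  S: 1
Molecular formula: C12H22BrF3OS.
gcd of subscripts (1, 12, 3, 22, 1, 1) = 1, so the empirical formula equals the molecular formula.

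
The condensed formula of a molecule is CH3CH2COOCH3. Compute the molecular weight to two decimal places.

Element totals:
  C: 4
  H: 8
  O: 2
Molecular formula: C4H8O2.
  M = 4(12.011) + 8(1.008) + 2(15.999)
    = 48.044 + 8.064 + 31.998 = 88.106

88.11 g/mol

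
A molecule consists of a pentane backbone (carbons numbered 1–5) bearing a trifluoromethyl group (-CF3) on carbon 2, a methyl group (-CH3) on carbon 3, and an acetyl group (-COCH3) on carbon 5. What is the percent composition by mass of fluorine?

Atom tally by fragment:
  CH3 → C:1 H:3
  CH(CF3) → C:2 H:1 F:3
  CH(CH3) → C:2 H:4
  CH2 → C:1 H:2
  CH2COCH3 → C:3 H:5 O:1
Element totals:
  C: 9
  H: 15
  F: 3
  O: 1
Molecular formula: C9H15F3O.
Molar mass = 196.212 g/mol.
Mass from F: 3 × 18.998 = 56.994 g/mol.
%F = 56.994 / 196.212 × 100 = 29.05%.

29.05%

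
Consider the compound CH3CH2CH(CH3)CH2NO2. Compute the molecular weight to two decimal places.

117.15 g/mol

Atom tally by fragment:
  CH3 → C:1 H:3
  CH2 → C:1 H:2
  CH(CH3) → C:2 H:4
  CH2NO2 → C:1 H:2 N:1 O:2
Element totals:
  C: 5
  H: 11
  N: 1
  O: 2
Molecular formula: C5H11NO2.
  M = 5(12.011) + 11(1.008) + 14.007 + 2(15.999)
    = 60.055 + 11.088 + 14.007 + 31.998 = 117.148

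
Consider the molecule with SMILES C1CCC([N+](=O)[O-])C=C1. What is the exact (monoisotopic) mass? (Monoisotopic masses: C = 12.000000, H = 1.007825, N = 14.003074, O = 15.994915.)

Atom tally by fragment:
  cyclohexene ring core → C:6 H:10
  (− 1 ring H displaced by substituents)
  + NO2 → N:1 O:2
Element totals:
  C: 6
  H: 9
  N: 1
  O: 2
Molecular formula: C6H9NO2.
  M = 6(12.0) + 9(1.007825) + 14.003074 + 2(15.994915)
    = 72.000000 + 9.070425 + 14.003074 + 31.989830 = 127.063329

127.0633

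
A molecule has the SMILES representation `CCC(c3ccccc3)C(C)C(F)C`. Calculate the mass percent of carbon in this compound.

80.36%

Atom tally by fragment:
  CH3 → C:1 H:3
  CH2 → C:1 H:2
  CH(C6H5) → C:7 H:6
  CH(CH3) → C:2 H:4
  CH(F) → C:1 H:1 F:1
  CH3 → C:1 H:3
Element totals:
  C: 13
  H: 19
  F: 1
Molecular formula: C13H19F.
Molar mass = 194.293 g/mol.
Mass from C: 13 × 12.011 = 156.143 g/mol.
%C = 156.143 / 194.293 × 100 = 80.36%.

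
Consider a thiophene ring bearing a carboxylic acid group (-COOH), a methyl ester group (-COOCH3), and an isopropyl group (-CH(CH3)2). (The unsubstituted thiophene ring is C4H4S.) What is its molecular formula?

C10H12O4S

Atom tally by fragment:
  thiophene ring core → C:4 H:4 S:1
  (− 3 ring H displaced by substituents)
  + COOH → C:1 H:1 O:2
  + COOCH3 → C:2 H:3 O:2
  + CH(CH3)2 → C:3 H:7
Element totals:
  C: 10
  H: 12
  O: 4
  S: 1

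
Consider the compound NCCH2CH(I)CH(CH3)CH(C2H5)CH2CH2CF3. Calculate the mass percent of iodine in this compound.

36.55%

Element totals:
  C: 11
  H: 17
  F: 3
  I: 1
  N: 1
Molecular formula: C11H17F3IN.
Molar mass = 347.162 g/mol.
Mass from I: 1 × 126.904 = 126.904 g/mol.
%I = 126.904 / 347.162 × 100 = 36.55%.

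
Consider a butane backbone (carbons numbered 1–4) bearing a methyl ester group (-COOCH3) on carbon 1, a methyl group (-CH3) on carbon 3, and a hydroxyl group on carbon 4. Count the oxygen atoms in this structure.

Atom tally by fragment:
  CH3OOCCH2 → C:3 H:5 O:2
  CH2 → C:1 H:2
  CH(CH3) → C:2 H:4
  CH2OH → C:1 H:3 O:1
Element totals:
  C: 7
  H: 14
  O: 3

3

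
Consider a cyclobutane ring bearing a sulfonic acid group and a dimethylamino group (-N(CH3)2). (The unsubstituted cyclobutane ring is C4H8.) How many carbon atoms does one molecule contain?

Atom tally by fragment:
  cyclobutane ring core → C:4 H:8
  (− 2 ring H displaced by substituents)
  + SO3H → S:1 O:3 H:1
  + N(CH3)2 → N:1 C:2 H:6
Element totals:
  C: 6
  H: 13
  N: 1
  O: 3
  S: 1

6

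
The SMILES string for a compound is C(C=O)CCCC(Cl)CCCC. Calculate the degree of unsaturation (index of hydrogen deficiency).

1

Atom tally by fragment:
  OHCCH2 → C:2 H:3 O:1
  CH2 → C:1 H:2
  CH2 → C:1 H:2
  CH2 → C:1 H:2
  CH(Cl) → C:1 H:1 Cl:1
  CH2 → C:1 H:2
  CH2 → C:1 H:2
  CH2 → C:1 H:2
  CH3 → C:1 H:3
Element totals:
  C: 10
  H: 19
  Cl: 1
  O: 1
Molecular formula: C10H19ClO.
DoU = (2C + 2 + N − H − X) / 2 = (2·10 + 2 + 0 − 19 − 1) / 2 = 1.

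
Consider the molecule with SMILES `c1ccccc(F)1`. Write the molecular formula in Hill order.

C6H5F

Atom tally by fragment:
  benzene ring core → C:6 H:6
  (− 1 ring H displaced by substituents)
  + F → F:1
Element totals:
  C: 6
  H: 5
  F: 1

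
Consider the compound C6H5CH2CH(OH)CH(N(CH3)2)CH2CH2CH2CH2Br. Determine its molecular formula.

Atom tally by fragment:
  C6H5CH2 → C:7 H:7
  CH(OH) → C:1 H:2 O:1
  CH(N(CH3)2) → C:3 H:7 N:1
  CH2 → C:1 H:2
  CH2 → C:1 H:2
  CH2 → C:1 H:2
  CH2Br → C:1 H:2 Br:1
Element totals:
  C: 15
  H: 24
  Br: 1
  N: 1
  O: 1

C15H24BrNO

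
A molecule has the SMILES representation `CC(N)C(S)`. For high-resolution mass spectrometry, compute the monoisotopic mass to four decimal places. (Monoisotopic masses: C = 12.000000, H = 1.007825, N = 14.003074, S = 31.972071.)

91.0456

Atom tally by fragment:
  CH3 → C:1 H:3
  CH(NH2) → C:1 H:3 N:1
  CH2SH → C:1 H:3 S:1
Element totals:
  C: 3
  H: 9
  N: 1
  S: 1
Molecular formula: C3H9NS.
  M = 3(12.0) + 9(1.007825) + 14.003074 + 31.972071
    = 36.000000 + 9.070425 + 14.003074 + 31.972071 = 91.045570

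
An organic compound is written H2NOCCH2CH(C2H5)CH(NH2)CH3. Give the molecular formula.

Atom tally by fragment:
  H2NOCCH2 → C:2 H:4 O:1 N:1
  CH(C2H5) → C:3 H:6
  CH(NH2) → C:1 H:3 N:1
  CH3 → C:1 H:3
Element totals:
  C: 7
  H: 16
  N: 2
  O: 1

C7H16N2O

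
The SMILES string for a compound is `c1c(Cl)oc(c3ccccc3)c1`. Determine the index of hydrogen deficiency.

Atom tally by fragment:
  furan ring core → C:4 H:4 O:1
  (− 2 ring H displaced by substituents)
  + Cl → Cl:1
  + C6H5 → C:6 H:5
Element totals:
  C: 10
  H: 7
  Cl: 1
  O: 1
Molecular formula: C10H7ClO.
DoU = (2C + 2 + N − H − X) / 2 = (2·10 + 2 + 0 − 7 − 1) / 2 = 7.

7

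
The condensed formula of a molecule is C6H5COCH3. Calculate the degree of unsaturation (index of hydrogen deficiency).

5

Atom tally by fragment:
  benzene ring core → C:6 H:6
  (− 1 ring H displaced by substituents)
  + COCH3 → C:2 H:3 O:1
Element totals:
  C: 8
  H: 8
  O: 1
Molecular formula: C8H8O.
DoU = (2C + 2 + N − H − X) / 2 = (2·8 + 2 + 0 − 8 − 0) / 2 = 5.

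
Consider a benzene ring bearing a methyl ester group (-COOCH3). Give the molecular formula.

Atom tally by fragment:
  benzene ring core → C:6 H:6
  (− 1 ring H displaced by substituents)
  + COOCH3 → C:2 H:3 O:2
Element totals:
  C: 8
  H: 8
  O: 2

C8H8O2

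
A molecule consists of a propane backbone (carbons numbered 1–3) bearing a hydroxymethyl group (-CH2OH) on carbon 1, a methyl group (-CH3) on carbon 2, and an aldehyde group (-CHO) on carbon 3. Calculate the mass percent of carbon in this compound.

62.04%

Atom tally by fragment:
  HOCH2CH2 → C:2 H:5 O:1
  CH(CH3) → C:2 H:4
  CH2CHO → C:2 H:3 O:1
Element totals:
  C: 6
  H: 12
  O: 2
Molecular formula: C6H12O2.
Molar mass = 116.160 g/mol.
Mass from C: 6 × 12.011 = 72.066 g/mol.
%C = 72.066 / 116.160 × 100 = 62.04%.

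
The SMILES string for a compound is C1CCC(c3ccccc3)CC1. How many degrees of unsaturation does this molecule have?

5

Atom tally by fragment:
  cyclohexane ring core → C:6 H:12
  (− 1 ring H displaced by substituents)
  + C6H5 → C:6 H:5
Element totals:
  C: 12
  H: 16
Molecular formula: C12H16.
DoU = (2C + 2 + N − H − X) / 2 = (2·12 + 2 + 0 − 16 − 0) / 2 = 5.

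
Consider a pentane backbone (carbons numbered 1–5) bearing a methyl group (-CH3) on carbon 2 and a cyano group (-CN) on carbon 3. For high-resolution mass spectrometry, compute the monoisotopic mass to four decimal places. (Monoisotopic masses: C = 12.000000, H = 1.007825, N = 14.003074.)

Atom tally by fragment:
  CH3 → C:1 H:3
  CH(CH3) → C:2 H:4
  CH(CN) → C:2 H:1 N:1
  CH2 → C:1 H:2
  CH3 → C:1 H:3
Element totals:
  C: 7
  H: 13
  N: 1
Molecular formula: C7H13N.
  M = 7(12.0) + 13(1.007825) + 14.003074
    = 84.000000 + 13.101725 + 14.003074 = 111.104799

111.1048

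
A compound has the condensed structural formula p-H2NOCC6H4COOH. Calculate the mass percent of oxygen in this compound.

Atom tally by fragment:
  benzene ring core → C:6 H:6
  (− 2 ring H displaced by substituents)
  + CONH2 → C:1 H:2 O:1 N:1
  + COOH → C:1 H:1 O:2
Element totals:
  C: 8
  H: 7
  N: 1
  O: 3
Molecular formula: C8H7NO3.
Molar mass = 165.148 g/mol.
Mass from O: 3 × 15.999 = 47.997 g/mol.
%O = 47.997 / 165.148 × 100 = 29.06%.

29.06%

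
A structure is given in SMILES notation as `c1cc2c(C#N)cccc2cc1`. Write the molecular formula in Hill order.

Atom tally by fragment:
  naphthalene ring system core → C:10 H:8
  (− 1 ring H displaced by substituents)
  + CN → C:1 N:1
Element totals:
  C: 11
  H: 7
  N: 1

C11H7N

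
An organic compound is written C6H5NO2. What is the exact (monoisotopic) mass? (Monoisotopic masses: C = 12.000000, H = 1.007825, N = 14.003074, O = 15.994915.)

123.0320

Element totals:
  C: 6
  H: 5
  N: 1
  O: 2
Molecular formula: C6H5NO2.
  M = 6(12.0) + 5(1.007825) + 14.003074 + 2(15.994915)
    = 72.000000 + 5.039125 + 14.003074 + 31.989830 = 123.032029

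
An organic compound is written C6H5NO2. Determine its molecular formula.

Atom tally by fragment:
  benzene ring core → C:6 H:6
  (− 1 ring H displaced by substituents)
  + NO2 → N:1 O:2
Element totals:
  C: 6
  H: 5
  N: 1
  O: 2

C6H5NO2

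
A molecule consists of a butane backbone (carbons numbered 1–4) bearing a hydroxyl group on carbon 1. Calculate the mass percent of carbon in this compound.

64.82%

Atom tally by fragment:
  HOCH2 → C:1 H:3 O:1
  CH2 → C:1 H:2
  CH2 → C:1 H:2
  CH3 → C:1 H:3
Element totals:
  C: 4
  H: 10
  O: 1
Molecular formula: C4H10O.
Molar mass = 74.123 g/mol.
Mass from C: 4 × 12.011 = 48.044 g/mol.
%C = 48.044 / 74.123 × 100 = 64.82%.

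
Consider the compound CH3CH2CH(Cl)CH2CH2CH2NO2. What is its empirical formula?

C6H12ClNO2

Element totals:
  C: 6
  H: 12
  Cl: 1
  N: 1
  O: 2
Molecular formula: C6H12ClNO2.
gcd of subscripts (6, 1, 12, 1, 2) = 1, so the empirical formula equals the molecular formula.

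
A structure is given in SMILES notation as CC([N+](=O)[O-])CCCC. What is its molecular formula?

C6H13NO2

Atom tally by fragment:
  CH3 → C:1 H:3
  CH(NO2) → C:1 H:1 N:1 O:2
  CH2 → C:1 H:2
  CH2 → C:1 H:2
  CH2 → C:1 H:2
  CH3 → C:1 H:3
Element totals:
  C: 6
  H: 13
  N: 1
  O: 2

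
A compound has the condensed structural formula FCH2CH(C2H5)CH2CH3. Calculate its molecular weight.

104.17 g/mol

Atom tally by fragment:
  FCH2 → C:1 H:2 F:1
  CH(C2H5) → C:3 H:6
  CH2 → C:1 H:2
  CH3 → C:1 H:3
Element totals:
  C: 6
  H: 13
  F: 1
Molecular formula: C6H13F.
  M = 6(12.011) + 13(1.008) + 18.998
    = 72.066 + 13.104 + 18.998 = 104.168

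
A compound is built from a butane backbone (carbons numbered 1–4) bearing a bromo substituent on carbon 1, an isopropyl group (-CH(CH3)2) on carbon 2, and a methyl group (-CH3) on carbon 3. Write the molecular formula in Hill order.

C8H17Br

Atom tally by fragment:
  BrCH2 → C:1 H:2 Br:1
  CH(CH(CH3)2) → C:4 H:8
  CH(CH3) → C:2 H:4
  CH3 → C:1 H:3
Element totals:
  C: 8
  H: 17
  Br: 1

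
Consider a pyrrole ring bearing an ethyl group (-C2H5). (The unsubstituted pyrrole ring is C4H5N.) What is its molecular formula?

Atom tally by fragment:
  pyrrole ring core → C:4 H:5 N:1
  (− 1 ring H displaced by substituents)
  + C2H5 → C:2 H:5
Element totals:
  C: 6
  H: 9
  N: 1

C6H9N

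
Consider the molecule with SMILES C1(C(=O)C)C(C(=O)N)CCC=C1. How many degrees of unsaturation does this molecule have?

4

Atom tally by fragment:
  cyclohexene ring core → C:6 H:10
  (− 2 ring H displaced by substituents)
  + COCH3 → C:2 H:3 O:1
  + CONH2 → C:1 H:2 O:1 N:1
Element totals:
  C: 9
  H: 13
  N: 1
  O: 2
Molecular formula: C9H13NO2.
DoU = (2C + 2 + N − H − X) / 2 = (2·9 + 2 + 1 − 13 − 0) / 2 = 4.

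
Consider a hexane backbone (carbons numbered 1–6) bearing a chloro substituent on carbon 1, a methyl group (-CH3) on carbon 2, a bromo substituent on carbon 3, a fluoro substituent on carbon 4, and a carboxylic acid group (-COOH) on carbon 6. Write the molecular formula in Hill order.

C8H13BrClFO2

Atom tally by fragment:
  ClCH2 → C:1 H:2 Cl:1
  CH(CH3) → C:2 H:4
  CH(Br) → C:1 H:1 Br:1
  CH(F) → C:1 H:1 F:1
  CH2 → C:1 H:2
  CH2COOH → C:2 H:3 O:2
Element totals:
  C: 8
  H: 13
  Br: 1
  Cl: 1
  F: 1
  O: 2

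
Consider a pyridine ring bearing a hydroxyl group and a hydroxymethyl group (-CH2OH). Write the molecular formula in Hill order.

C6H7NO2

Atom tally by fragment:
  pyridine ring core → C:5 H:5 N:1
  (− 2 ring H displaced by substituents)
  + OH → O:1 H:1
  + CH2OH → C:1 H:3 O:1
Element totals:
  C: 6
  H: 7
  N: 1
  O: 2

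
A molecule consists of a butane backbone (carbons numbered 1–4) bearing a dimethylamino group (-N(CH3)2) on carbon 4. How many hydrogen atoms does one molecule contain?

Atom tally by fragment:
  CH3 → C:1 H:3
  CH2 → C:1 H:2
  CH2 → C:1 H:2
  CH2N(CH3)2 → C:3 H:8 N:1
Element totals:
  C: 6
  H: 15
  N: 1

15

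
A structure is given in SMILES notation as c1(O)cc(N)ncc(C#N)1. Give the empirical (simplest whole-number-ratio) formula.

C6H5N3O

Atom tally by fragment:
  pyridine ring core → C:5 H:5 N:1
  (− 3 ring H displaced by substituents)
  + OH → O:1 H:1
  + NH2 → N:1 H:2
  + CN → C:1 N:1
Element totals:
  C: 6
  H: 5
  N: 3
  O: 1
Molecular formula: C6H5N3O.
gcd of subscripts (6, 5, 3, 1) = 1, so the empirical formula equals the molecular formula.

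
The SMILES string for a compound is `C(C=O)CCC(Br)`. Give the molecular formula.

Atom tally by fragment:
  OHCCH2 → C:2 H:3 O:1
  CH2 → C:1 H:2
  CH2 → C:1 H:2
  CH2Br → C:1 H:2 Br:1
Element totals:
  C: 5
  H: 9
  Br: 1
  O: 1

C5H9BrO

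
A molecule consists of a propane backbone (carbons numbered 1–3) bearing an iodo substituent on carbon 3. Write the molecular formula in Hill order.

C3H7I

Atom tally by fragment:
  CH3 → C:1 H:3
  CH2 → C:1 H:2
  CH2I → C:1 H:2 I:1
Element totals:
  C: 3
  H: 7
  I: 1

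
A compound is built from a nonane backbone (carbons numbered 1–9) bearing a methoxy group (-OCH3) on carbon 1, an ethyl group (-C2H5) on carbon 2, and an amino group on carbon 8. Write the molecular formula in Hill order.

Atom tally by fragment:
  CH3OCH2 → C:2 H:5 O:1
  CH(C2H5) → C:3 H:6
  CH2 → C:1 H:2
  CH2 → C:1 H:2
  CH2 → C:1 H:2
  CH2 → C:1 H:2
  CH2 → C:1 H:2
  CH(NH2) → C:1 H:3 N:1
  CH3 → C:1 H:3
Element totals:
  C: 12
  H: 27
  N: 1
  O: 1

C12H27NO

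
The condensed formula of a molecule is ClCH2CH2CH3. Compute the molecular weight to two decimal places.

Atom tally by fragment:
  ClCH2 → C:1 H:2 Cl:1
  CH2 → C:1 H:2
  CH3 → C:1 H:3
Element totals:
  C: 3
  H: 7
  Cl: 1
Molecular formula: C3H7Cl.
  M = 3(12.011) + 7(1.008) + 35.45
    = 36.033 + 7.056 + 35.450 = 78.539

78.54 g/mol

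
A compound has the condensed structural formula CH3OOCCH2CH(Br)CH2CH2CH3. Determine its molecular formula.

Element totals:
  C: 7
  H: 13
  Br: 1
  O: 2

C7H13BrO2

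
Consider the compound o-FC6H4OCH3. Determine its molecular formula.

C7H7FO

Atom tally by fragment:
  benzene ring core → C:6 H:6
  (− 2 ring H displaced by substituents)
  + F → F:1
  + OCH3 → C:1 H:3 O:1
Element totals:
  C: 7
  H: 7
  F: 1
  O: 1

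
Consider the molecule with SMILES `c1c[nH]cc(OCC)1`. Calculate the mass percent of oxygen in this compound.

14.39%

Atom tally by fragment:
  pyrrole ring core → C:4 H:5 N:1
  (− 1 ring H displaced by substituents)
  + OC2H5 → C:2 H:5 O:1
Element totals:
  C: 6
  H: 9
  N: 1
  O: 1
Molecular formula: C6H9NO.
Molar mass = 111.144 g/mol.
Mass from O: 1 × 15.999 = 15.999 g/mol.
%O = 15.999 / 111.144 × 100 = 14.39%.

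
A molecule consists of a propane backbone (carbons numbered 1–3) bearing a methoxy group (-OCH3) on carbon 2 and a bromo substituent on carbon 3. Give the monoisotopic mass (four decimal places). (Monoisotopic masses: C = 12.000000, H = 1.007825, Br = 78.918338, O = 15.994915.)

151.9837

Atom tally by fragment:
  CH3 → C:1 H:3
  CH(OCH3) → C:2 H:4 O:1
  CH2Br → C:1 H:2 Br:1
Element totals:
  C: 4
  H: 9
  Br: 1
  O: 1
Molecular formula: C4H9BrO.
  M = 4(12.0) + 9(1.007825) + 78.918338 + 15.994915
    = 48.000000 + 9.070425 + 78.918338 + 15.994915 = 151.983678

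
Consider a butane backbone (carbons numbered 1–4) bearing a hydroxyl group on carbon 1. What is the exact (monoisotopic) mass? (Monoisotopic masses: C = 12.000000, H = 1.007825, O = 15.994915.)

Atom tally by fragment:
  HOCH2 → C:1 H:3 O:1
  CH2 → C:1 H:2
  CH2 → C:1 H:2
  CH3 → C:1 H:3
Element totals:
  C: 4
  H: 10
  O: 1
Molecular formula: C4H10O.
  M = 4(12.0) + 10(1.007825) + 15.994915
    = 48.000000 + 10.078250 + 15.994915 = 74.073165

74.0732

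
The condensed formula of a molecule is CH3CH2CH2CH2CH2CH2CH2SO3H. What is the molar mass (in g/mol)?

Atom tally by fragment:
  CH3 → C:1 H:3
  CH2 → C:1 H:2
  CH2 → C:1 H:2
  CH2 → C:1 H:2
  CH2 → C:1 H:2
  CH2 → C:1 H:2
  CH2SO3H → C:1 H:3 S:1 O:3
Element totals:
  C: 7
  H: 16
  O: 3
  S: 1
Molecular formula: C7H16O3S.
  M = 7(12.011) + 16(1.008) + 3(15.999) + 32.06
    = 84.077 + 16.128 + 47.997 + 32.060 = 180.262

180.26 g/mol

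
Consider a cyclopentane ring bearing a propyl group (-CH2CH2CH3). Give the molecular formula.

C8H16

Atom tally by fragment:
  cyclopentane ring core → C:5 H:10
  (− 1 ring H displaced by substituents)
  + CH2CH2CH3 → C:3 H:7
Element totals:
  C: 8
  H: 16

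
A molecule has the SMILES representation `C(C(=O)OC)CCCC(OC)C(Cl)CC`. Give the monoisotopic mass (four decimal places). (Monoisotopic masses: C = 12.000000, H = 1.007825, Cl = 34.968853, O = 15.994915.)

Atom tally by fragment:
  CH3OOCCH2 → C:3 H:5 O:2
  CH2 → C:1 H:2
  CH2 → C:1 H:2
  CH2 → C:1 H:2
  CH(OCH3) → C:2 H:4 O:1
  CH(Cl) → C:1 H:1 Cl:1
  CH2 → C:1 H:2
  CH3 → C:1 H:3
Element totals:
  C: 11
  H: 21
  Cl: 1
  O: 3
Molecular formula: C11H21ClO3.
  M = 11(12.0) + 21(1.007825) + 34.968853 + 3(15.994915)
    = 132.000000 + 21.164325 + 34.968853 + 47.984745 = 236.117923

236.1179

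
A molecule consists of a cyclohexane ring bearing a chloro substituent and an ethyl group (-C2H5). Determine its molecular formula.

C8H15Cl

Atom tally by fragment:
  cyclohexane ring core → C:6 H:12
  (− 2 ring H displaced by substituents)
  + Cl → Cl:1
  + C2H5 → C:2 H:5
Element totals:
  C: 8
  H: 15
  Cl: 1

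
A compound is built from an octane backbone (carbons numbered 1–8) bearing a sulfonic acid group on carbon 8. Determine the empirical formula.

C8H18O3S

Atom tally by fragment:
  CH3 → C:1 H:3
  CH2 → C:1 H:2
  CH2 → C:1 H:2
  CH2 → C:1 H:2
  CH2 → C:1 H:2
  CH2 → C:1 H:2
  CH2 → C:1 H:2
  CH2SO3H → C:1 H:3 S:1 O:3
Element totals:
  C: 8
  H: 18
  O: 3
  S: 1
Molecular formula: C8H18O3S.
gcd of subscripts (8, 18, 3, 1) = 1, so the empirical formula equals the molecular formula.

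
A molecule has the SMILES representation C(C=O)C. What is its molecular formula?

C3H6O

Atom tally by fragment:
  OHCCH2 → C:2 H:3 O:1
  CH3 → C:1 H:3
Element totals:
  C: 3
  H: 6
  O: 1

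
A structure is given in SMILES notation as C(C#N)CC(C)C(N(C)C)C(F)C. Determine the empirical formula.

Atom tally by fragment:
  NCCH2 → C:2 H:2 N:1
  CH2 → C:1 H:2
  CH(CH3) → C:2 H:4
  CH(N(CH3)2) → C:3 H:7 N:1
  CH(F) → C:1 H:1 F:1
  CH3 → C:1 H:3
Element totals:
  C: 10
  H: 19
  F: 1
  N: 2
Molecular formula: C10H19FN2.
gcd of subscripts (10, 1, 19, 2) = 1, so the empirical formula equals the molecular formula.

C10H19FN2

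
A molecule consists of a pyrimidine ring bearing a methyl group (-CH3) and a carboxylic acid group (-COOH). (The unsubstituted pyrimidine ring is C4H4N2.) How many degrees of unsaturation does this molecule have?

5

Atom tally by fragment:
  pyrimidine ring core → C:4 H:4 N:2
  (− 2 ring H displaced by substituents)
  + CH3 → C:1 H:3
  + COOH → C:1 H:1 O:2
Element totals:
  C: 6
  H: 6
  N: 2
  O: 2
Molecular formula: C6H6N2O2.
DoU = (2C + 2 + N − H − X) / 2 = (2·6 + 2 + 2 − 6 − 0) / 2 = 5.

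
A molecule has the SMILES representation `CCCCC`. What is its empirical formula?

Atom tally by fragment:
  CH3 → C:1 H:3
  CH2 → C:1 H:2
  CH2 → C:1 H:2
  CH2 → C:1 H:2
  CH3 → C:1 H:3
Element totals:
  C: 5
  H: 12
Molecular formula: C5H12.
gcd of subscripts (5, 12) = 1, so the empirical formula equals the molecular formula.

C5H12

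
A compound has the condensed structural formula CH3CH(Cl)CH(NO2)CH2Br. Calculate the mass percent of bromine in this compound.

36.91%

Atom tally by fragment:
  CH3 → C:1 H:3
  CH(Cl) → C:1 H:1 Cl:1
  CH(NO2) → C:1 H:1 N:1 O:2
  CH2Br → C:1 H:2 Br:1
Element totals:
  C: 4
  H: 7
  Br: 1
  Cl: 1
  N: 1
  O: 2
Molecular formula: C4H7BrClNO2.
Molar mass = 216.459 g/mol.
Mass from Br: 1 × 79.904 = 79.904 g/mol.
%Br = 79.904 / 216.459 × 100 = 36.91%.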